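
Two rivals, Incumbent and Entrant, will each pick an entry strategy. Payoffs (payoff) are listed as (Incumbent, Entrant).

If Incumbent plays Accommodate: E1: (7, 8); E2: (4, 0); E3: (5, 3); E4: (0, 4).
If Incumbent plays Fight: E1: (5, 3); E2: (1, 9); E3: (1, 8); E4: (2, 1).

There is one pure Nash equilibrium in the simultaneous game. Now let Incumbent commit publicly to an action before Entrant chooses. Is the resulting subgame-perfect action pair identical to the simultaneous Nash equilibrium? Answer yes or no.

Solve by backward induction (Incumbent leads).
- Accommodate: BR = E1, leader payoff 7.
- Fight: BR = E2, leader payoff 1.
Among 7, 1, the best is 7 at Accommodate. Subgame-perfect outcome: (Accommodate, E1) with payoffs (7, 8).
Now find the simultaneous Nash equilibrium.
Incumbent's best replies: E1→Accommodate; E2→Accommodate; E3→Accommodate; E4→Fight.
Entrant's best replies: Accommodate→E1; Fight→E2.
The unique mutual best reply is (Accommodate, E1), giving (7, 8).
Sequential outcome (Accommodate, E1) coincides with the Nash profile (Accommodate, E1).

yes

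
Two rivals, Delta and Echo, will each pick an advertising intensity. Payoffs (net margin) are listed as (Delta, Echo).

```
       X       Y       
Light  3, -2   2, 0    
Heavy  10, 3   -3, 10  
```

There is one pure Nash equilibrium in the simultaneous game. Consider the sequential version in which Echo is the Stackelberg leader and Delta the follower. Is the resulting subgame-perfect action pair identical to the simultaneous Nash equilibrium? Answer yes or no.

no

Work backward from Delta's decision.
- X → Delta plays Heavy (best of 3, 10); Echo gets 3.
- Y → Delta plays Light (best of 2, -3); Echo gets 0.
Echo's induced payoffs are 3, 0, so Echo commits to X. Subgame-perfect outcome: (Heavy, X) with payoffs (10, 3).
Now find the simultaneous Nash equilibrium.
Delta's best replies: X→Heavy; Y→Light.
Echo's best replies: Light→Y; Heavy→Y.
Only (Light, Y) has each player best-responding; Nash payoffs (2, 0).
Sequential outcome (Heavy, X) differs from the Nash profile (Light, Y).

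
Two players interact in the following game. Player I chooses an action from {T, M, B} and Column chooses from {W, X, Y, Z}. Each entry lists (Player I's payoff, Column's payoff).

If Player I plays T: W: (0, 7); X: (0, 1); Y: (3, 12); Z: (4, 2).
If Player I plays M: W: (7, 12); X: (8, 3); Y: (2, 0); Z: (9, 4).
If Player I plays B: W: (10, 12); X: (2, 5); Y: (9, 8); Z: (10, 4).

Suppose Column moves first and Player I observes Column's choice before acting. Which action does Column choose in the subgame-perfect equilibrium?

Solve by backward induction (Column leads).
- W → Player I plays B (best of 0, 7, 10); Column gets 12.
- X → Player I plays M (best of 0, 8, 2); Column gets 3.
- Y → Player I plays B (best of 3, 2, 9); Column gets 8.
- Z → Player I plays B (best of 4, 9, 10); Column gets 4.
Among 12, 3, 8, 4, the best is 12 at W. Subgame-perfect outcome: (B, W) with payoffs (10, 12).

W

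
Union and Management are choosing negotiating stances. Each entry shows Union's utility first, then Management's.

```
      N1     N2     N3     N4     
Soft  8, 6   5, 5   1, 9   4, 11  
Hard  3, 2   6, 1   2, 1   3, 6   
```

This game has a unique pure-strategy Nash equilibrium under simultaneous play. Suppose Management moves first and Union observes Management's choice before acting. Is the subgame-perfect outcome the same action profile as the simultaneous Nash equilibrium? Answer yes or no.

yes

Backward induction with Management moving first.
- N1: Union compares 8, 3 and picks Soft; Management would get 6.
- N2: Union compares 5, 6 and picks Hard; Management would get 1.
- N3: Union compares 1, 2 and picks Hard; Management would get 1.
- N4: Union compares 4, 3 and picks Soft; Management would get 11.
Maximizing over 6, 1, 1, 11, Management chooses N4. Subgame-perfect outcome: (Soft, N4) with payoffs (4, 11).
Under simultaneous play:
Union's best replies: N1→Soft; N2→Hard; N3→Hard; N4→Soft.
Management's best replies: Soft→N4; Hard→N4.
Only (Soft, N4) has each player best-responding; Nash payoffs (4, 11).
Sequential outcome (Soft, N4) coincides with the Nash profile (Soft, N4).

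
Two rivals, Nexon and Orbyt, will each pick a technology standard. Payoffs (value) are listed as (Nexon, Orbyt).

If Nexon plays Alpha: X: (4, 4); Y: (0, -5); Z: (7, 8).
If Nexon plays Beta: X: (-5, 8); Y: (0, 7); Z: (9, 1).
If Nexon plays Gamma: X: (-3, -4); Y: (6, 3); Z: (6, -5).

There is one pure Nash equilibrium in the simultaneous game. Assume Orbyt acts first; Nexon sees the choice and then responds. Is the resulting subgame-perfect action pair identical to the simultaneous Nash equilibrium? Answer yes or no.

Work backward from Nexon's decision.
- X: Nexon compares 4, -5, -3 and picks Alpha; Orbyt would get 4.
- Y: Nexon compares 0, 0, 6 and picks Gamma; Orbyt would get 3.
- Z: Nexon compares 7, 9, 6 and picks Beta; Orbyt would get 1.
Among 4, 3, 1, the best is 4 at X. Subgame-perfect outcome: (Alpha, X) with payoffs (4, 4).
Now find the simultaneous Nash equilibrium.
Nexon's best replies: X→Alpha; Y→Gamma; Z→Beta.
Orbyt's best replies: Alpha→Z; Beta→X; Gamma→Y.
Only (Gamma, Y) has each player best-responding; Nash payoffs (6, 3).
Sequential outcome (Alpha, X) differs from the Nash profile (Gamma, Y).

no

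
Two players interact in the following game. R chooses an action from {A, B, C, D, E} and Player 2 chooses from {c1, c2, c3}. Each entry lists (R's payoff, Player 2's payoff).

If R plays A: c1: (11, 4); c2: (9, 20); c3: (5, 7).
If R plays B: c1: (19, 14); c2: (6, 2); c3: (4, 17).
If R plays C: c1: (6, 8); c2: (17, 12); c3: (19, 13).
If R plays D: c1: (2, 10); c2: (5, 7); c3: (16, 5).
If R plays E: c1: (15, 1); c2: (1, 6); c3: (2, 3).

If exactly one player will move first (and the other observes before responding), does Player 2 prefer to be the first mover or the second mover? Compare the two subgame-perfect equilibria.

If R leads: Player 2's best replies are A→c2, B→c3, C→c3, D→c1, E→c2; R's induced payoffs 9, 4, 19, 2, 1; outcome (C, c3), payoffs (19, 13).
If Player 2 leads: R's best replies are c1→B, c2→C, c3→C; Player 2's induced payoffs 14, 12, 13; outcome (B, c1), payoffs (19, 14).
Player 2 gets 14 moving first and 13 moving second, so Player 2 prefers to move first.

first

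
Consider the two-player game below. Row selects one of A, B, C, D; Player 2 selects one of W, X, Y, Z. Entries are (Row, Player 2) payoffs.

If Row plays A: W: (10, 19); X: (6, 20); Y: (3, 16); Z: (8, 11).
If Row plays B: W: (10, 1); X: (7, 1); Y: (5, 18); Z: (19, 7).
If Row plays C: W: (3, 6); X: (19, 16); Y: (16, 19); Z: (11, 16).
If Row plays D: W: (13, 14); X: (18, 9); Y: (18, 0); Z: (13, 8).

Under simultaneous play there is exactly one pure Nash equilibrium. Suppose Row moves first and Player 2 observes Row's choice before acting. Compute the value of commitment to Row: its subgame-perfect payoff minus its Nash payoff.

3

Solve by backward induction (Row leads).
- A: BR = X, leader payoff 6.
- B: BR = Y, leader payoff 5.
- C: BR = Y, leader payoff 16.
- D: BR = W, leader payoff 13.
Among 6, 5, 16, 13, the best is 16 at C. Subgame-perfect outcome: (C, Y) with payoffs (16, 19).
For the simultaneous game, intersect best replies.
Row's best replies: W→D; X→C; Y→D; Z→B.
Player 2's best replies: A→X; B→Y; C→Y; D→W.
The unique mutual best reply is (D, W), giving (13, 14).
Row's commitment gain: 16 − 13 = 3.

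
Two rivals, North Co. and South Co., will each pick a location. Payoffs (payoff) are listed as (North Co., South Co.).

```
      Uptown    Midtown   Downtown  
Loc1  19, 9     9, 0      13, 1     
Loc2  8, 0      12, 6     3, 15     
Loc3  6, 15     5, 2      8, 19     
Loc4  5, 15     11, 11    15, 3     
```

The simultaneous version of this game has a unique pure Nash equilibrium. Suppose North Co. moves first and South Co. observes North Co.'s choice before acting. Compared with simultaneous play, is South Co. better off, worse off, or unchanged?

Backward induction with North Co. moving first.
- Loc1: BR = Uptown, leader payoff 19.
- Loc2: BR = Downtown, leader payoff 3.
- Loc3: BR = Downtown, leader payoff 8.
- Loc4: BR = Uptown, leader payoff 5.
Among 19, 3, 8, 5, the best is 19 at Loc1. Subgame-perfect outcome: (Loc1, Uptown) with payoffs (19, 9).
For the simultaneous game, intersect best replies.
North Co.'s best replies: Uptown→Loc1; Midtown→Loc2; Downtown→Loc4.
South Co.'s best replies: Loc1→Uptown; Loc2→Downtown; Loc3→Downtown; Loc4→Uptown.
The unique mutual best reply is (Loc1, Uptown), giving (19, 9).
South Co. earns 9 sequentially versus 9 at the Nash outcome: unchanged.

unchanged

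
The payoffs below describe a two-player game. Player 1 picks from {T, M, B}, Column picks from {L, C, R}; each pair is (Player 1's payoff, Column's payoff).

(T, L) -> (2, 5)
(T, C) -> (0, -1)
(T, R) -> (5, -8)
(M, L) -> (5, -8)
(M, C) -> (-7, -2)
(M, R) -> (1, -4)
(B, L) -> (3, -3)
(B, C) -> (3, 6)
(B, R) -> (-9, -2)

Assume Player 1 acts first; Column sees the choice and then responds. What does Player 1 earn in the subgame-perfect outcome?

Work backward from Column's decision.
- T: Column compares 5, -1, -8 and picks L; Player 1 would get 2.
- M: Column compares -8, -2, -4 and picks C; Player 1 would get -7.
- B: Column compares -3, 6, -2 and picks C; Player 1 would get 3.
Player 1's induced payoffs are 2, -7, 3, so Player 1 commits to B. Subgame-perfect outcome: (B, C) with payoffs (3, 6).

3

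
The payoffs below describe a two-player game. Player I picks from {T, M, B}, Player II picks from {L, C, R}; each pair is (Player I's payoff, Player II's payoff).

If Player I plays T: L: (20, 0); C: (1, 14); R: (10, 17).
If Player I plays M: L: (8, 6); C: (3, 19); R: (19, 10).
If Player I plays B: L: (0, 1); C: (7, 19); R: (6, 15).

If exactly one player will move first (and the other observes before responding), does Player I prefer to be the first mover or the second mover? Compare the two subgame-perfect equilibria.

first

If Player I leads: Player II's best replies are T→R, M→C, B→C; Player I's induced payoffs 10, 3, 7; outcome (T, R), payoffs (10, 17).
If Player II leads: Player I's best replies are L→T, C→B, R→M; Player II's induced payoffs 0, 19, 10; outcome (B, C), payoffs (7, 19).
Player I gets 10 moving first and 7 moving second, so Player I prefers to move first.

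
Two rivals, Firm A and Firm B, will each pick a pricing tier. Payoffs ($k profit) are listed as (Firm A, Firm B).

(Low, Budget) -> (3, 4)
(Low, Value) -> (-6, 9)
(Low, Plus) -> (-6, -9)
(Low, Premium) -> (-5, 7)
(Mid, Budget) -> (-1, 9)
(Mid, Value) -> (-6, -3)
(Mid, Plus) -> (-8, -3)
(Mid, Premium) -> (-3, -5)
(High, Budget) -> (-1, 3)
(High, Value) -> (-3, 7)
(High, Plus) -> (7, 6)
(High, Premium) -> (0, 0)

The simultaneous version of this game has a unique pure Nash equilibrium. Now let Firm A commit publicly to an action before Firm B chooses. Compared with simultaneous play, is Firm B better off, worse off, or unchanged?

Backward induction with Firm A moving first.
- Low: Firm B compares 4, 9, -9, 7 and picks Value; Firm A would get -6.
- Mid: Firm B compares 9, -3, -3, -5 and picks Budget; Firm A would get -1.
- High: Firm B compares 3, 7, 6, 0 and picks Value; Firm A would get -3.
Among -6, -1, -3, the best is -1 at Mid. Subgame-perfect outcome: (Mid, Budget) with payoffs (-1, 9).
Now find the simultaneous Nash equilibrium.
Firm A's best replies: Budget→Low; Value→High; Plus→High; Premium→High.
Firm B's best replies: Low→Value; Mid→Budget; High→Value.
The unique mutual best reply is (High, Value), giving (-3, 7).
Firm B earns 9 sequentially versus 7 at the Nash outcome: better off.

better off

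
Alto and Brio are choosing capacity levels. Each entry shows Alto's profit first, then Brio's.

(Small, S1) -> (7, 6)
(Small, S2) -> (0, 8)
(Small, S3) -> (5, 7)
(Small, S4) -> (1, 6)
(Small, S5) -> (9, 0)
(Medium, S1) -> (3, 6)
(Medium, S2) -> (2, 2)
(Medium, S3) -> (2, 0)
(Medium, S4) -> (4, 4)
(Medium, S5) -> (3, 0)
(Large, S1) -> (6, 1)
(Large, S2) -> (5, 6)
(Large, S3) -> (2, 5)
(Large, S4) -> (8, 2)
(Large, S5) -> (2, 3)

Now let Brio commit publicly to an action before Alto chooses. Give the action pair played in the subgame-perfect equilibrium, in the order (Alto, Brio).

Solve by backward induction (Brio leads).
- S1 → Alto plays Small (best of 7, 3, 6); Brio gets 6.
- S2 → Alto plays Large (best of 0, 2, 5); Brio gets 6.
- S3 → Alto plays Small (best of 5, 2, 2); Brio gets 7.
- S4 → Alto plays Large (best of 1, 4, 8); Brio gets 2.
- S5 → Alto plays Small (best of 9, 3, 2); Brio gets 0.
Brio's induced payoffs are 6, 6, 7, 2, 0, so Brio commits to S3. Subgame-perfect outcome: (Small, S3) with payoffs (5, 7).

(Small, S3)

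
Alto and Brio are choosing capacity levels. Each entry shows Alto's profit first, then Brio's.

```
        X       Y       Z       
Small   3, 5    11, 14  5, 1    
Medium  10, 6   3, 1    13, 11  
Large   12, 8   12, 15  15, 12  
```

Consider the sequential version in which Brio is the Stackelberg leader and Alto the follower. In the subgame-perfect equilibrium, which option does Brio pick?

Y

Backward induction with Brio moving first.
- X: BR = Large, leader payoff 8.
- Y: BR = Large, leader payoff 15.
- Z: BR = Large, leader payoff 12.
Brio's induced payoffs are 8, 15, 12, so Brio commits to Y. Subgame-perfect outcome: (Large, Y) with payoffs (12, 15).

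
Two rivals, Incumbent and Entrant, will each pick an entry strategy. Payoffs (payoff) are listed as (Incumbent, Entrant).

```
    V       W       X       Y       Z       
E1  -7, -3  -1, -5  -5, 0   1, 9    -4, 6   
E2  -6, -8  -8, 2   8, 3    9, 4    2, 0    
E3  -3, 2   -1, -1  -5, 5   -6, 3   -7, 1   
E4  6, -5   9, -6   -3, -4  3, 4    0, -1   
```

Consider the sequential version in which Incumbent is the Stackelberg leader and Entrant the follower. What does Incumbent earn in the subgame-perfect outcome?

9

Work backward from Entrant's decision.
- E1: BR = Y, leader payoff 1.
- E2: BR = Y, leader payoff 9.
- E3: BR = X, leader payoff -5.
- E4: BR = Y, leader payoff 3.
Incumbent's induced payoffs are 1, 9, -5, 3, so Incumbent commits to E2. Subgame-perfect outcome: (E2, Y) with payoffs (9, 4).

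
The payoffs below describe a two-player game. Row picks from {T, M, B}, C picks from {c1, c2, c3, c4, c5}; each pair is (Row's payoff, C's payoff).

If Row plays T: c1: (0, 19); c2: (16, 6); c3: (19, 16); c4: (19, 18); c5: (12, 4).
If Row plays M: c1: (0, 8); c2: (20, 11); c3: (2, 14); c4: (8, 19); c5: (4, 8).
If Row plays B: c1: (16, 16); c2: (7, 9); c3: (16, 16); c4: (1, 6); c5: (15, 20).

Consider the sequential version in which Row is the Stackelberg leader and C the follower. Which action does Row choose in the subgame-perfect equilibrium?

B

Solve by backward induction (Row leads).
- T → C plays c1 (best of 19, 6, 16, 18, 4); Row gets 0.
- M → C plays c4 (best of 8, 11, 14, 19, 8); Row gets 8.
- B → C plays c5 (best of 16, 9, 16, 6, 20); Row gets 15.
Maximizing over 0, 8, 15, Row chooses B. Subgame-perfect outcome: (B, c5) with payoffs (15, 20).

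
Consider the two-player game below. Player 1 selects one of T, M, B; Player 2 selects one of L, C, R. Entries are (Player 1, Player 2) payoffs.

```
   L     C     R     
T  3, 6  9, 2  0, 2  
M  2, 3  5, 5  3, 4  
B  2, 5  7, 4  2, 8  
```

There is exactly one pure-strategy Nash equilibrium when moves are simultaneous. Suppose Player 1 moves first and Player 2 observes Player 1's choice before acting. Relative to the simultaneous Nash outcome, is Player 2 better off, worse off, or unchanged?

Player 2 best-responds to each possible Player 1 move:
- T: BR = L, leader payoff 3.
- M: BR = C, leader payoff 5.
- B: BR = R, leader payoff 2.
Player 1's induced payoffs are 3, 5, 2, so Player 1 commits to M. Subgame-perfect outcome: (M, C) with payoffs (5, 5).
Under simultaneous play:
Player 1's best replies: L→T; C→T; R→M.
Player 2's best replies: T→L; M→C; B→R.
The unique mutual best reply is (T, L), giving (3, 6).
Player 2 earns 5 sequentially versus 6 at the Nash outcome: worse off.

worse off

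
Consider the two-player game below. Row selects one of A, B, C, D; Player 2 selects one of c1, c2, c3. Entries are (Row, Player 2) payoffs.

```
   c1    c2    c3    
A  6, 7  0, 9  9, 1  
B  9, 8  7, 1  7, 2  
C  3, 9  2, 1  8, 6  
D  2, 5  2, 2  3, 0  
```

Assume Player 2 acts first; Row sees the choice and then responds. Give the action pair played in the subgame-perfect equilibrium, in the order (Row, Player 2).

(B, c1)

Backward induction with Player 2 moving first.
- c1: Row compares 6, 9, 3, 2 and picks B; Player 2 would get 8.
- c2: Row compares 0, 7, 2, 2 and picks B; Player 2 would get 1.
- c3: Row compares 9, 7, 8, 3 and picks A; Player 2 would get 1.
Among 8, 1, 1, the best is 8 at c1. Subgame-perfect outcome: (B, c1) with payoffs (9, 8).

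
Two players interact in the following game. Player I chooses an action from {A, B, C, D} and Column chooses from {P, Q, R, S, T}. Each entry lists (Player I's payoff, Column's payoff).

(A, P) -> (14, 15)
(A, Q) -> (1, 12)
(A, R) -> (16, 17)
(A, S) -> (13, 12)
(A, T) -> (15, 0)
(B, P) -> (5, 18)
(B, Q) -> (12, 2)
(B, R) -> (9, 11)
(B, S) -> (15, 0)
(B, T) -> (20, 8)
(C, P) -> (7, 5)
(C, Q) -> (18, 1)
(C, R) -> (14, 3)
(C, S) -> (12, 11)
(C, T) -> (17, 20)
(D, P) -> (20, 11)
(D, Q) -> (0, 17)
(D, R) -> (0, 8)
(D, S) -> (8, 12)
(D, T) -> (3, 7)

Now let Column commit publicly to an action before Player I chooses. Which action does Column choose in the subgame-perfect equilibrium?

R

Work backward from Player I's decision.
- P: BR = D, leader payoff 11.
- Q: BR = C, leader payoff 1.
- R: BR = A, leader payoff 17.
- S: BR = B, leader payoff 0.
- T: BR = B, leader payoff 8.
Maximizing over 11, 1, 17, 0, 8, Column chooses R. Subgame-perfect outcome: (A, R) with payoffs (16, 17).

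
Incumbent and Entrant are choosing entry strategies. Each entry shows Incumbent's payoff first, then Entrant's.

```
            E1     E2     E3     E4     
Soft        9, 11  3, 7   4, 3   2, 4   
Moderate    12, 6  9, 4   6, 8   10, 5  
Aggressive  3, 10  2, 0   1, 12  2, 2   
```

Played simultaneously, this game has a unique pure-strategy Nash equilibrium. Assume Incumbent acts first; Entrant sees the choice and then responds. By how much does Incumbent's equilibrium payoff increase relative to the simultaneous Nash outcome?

Entrant best-responds to each possible Incumbent move:
- Soft: Entrant compares 11, 7, 3, 4 and picks E1; Incumbent would get 9.
- Moderate: Entrant compares 6, 4, 8, 5 and picks E3; Incumbent would get 6.
- Aggressive: Entrant compares 10, 0, 12, 2 and picks E3; Incumbent would get 1.
Maximizing over 9, 6, 1, Incumbent chooses Soft. Subgame-perfect outcome: (Soft, E1) with payoffs (9, 11).
Under simultaneous play:
Incumbent's best replies: E1→Moderate; E2→Moderate; E3→Moderate; E4→Moderate.
Entrant's best replies: Soft→E1; Moderate→E3; Aggressive→E3.
The unique mutual best reply is (Moderate, E3), giving (6, 8).
Incumbent's commitment gain: 9 − 6 = 3.

3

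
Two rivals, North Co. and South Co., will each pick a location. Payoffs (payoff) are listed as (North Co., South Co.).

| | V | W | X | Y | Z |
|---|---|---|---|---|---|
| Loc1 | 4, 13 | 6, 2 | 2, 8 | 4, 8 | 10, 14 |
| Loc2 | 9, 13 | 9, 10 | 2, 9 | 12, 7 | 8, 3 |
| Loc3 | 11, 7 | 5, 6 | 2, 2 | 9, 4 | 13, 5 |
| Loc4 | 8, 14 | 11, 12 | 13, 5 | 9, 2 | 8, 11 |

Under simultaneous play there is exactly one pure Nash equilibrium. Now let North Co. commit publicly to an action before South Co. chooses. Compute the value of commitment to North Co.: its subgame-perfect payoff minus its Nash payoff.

0

Backward induction with North Co. moving first.
- Loc1: BR = Z, leader payoff 10.
- Loc2: BR = V, leader payoff 9.
- Loc3: BR = V, leader payoff 11.
- Loc4: BR = V, leader payoff 8.
Among 10, 9, 11, 8, the best is 11 at Loc3. Subgame-perfect outcome: (Loc3, V) with payoffs (11, 7).
Now find the simultaneous Nash equilibrium.
North Co.'s best replies: V→Loc3; W→Loc4; X→Loc4; Y→Loc2; Z→Loc3.
South Co.'s best replies: Loc1→Z; Loc2→V; Loc3→V; Loc4→V.
Only (Loc3, V) has each player best-responding; Nash payoffs (11, 7).
North Co.'s commitment gain: 11 − 11 = 0.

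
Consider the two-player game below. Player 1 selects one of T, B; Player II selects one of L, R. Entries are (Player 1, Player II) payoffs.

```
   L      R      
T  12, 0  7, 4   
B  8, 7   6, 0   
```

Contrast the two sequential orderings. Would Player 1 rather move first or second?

first

If Player 1 leads: Player II's best replies are T→R, B→L; Player 1's induced payoffs 7, 8; outcome (B, L), payoffs (8, 7).
If Player II leads: Player 1's best replies are L→T, R→T; Player II's induced payoffs 0, 4; outcome (T, R), payoffs (7, 4).
Player 1 gets 8 moving first and 7 moving second, so Player 1 prefers to move first.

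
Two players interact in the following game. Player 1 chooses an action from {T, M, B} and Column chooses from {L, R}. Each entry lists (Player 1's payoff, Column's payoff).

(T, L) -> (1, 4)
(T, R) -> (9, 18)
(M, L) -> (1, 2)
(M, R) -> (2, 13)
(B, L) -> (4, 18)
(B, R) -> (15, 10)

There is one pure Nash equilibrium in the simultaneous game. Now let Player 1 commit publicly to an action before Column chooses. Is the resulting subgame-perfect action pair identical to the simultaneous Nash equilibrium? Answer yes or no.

Backward induction with Player 1 moving first.
- T: Column compares 4, 18 and picks R; Player 1 would get 9.
- M: Column compares 2, 13 and picks R; Player 1 would get 2.
- B: Column compares 18, 10 and picks L; Player 1 would get 4.
Among 9, 2, 4, the best is 9 at T. Subgame-perfect outcome: (T, R) with payoffs (9, 18).
Now find the simultaneous Nash equilibrium.
Player 1's best replies: L→B; R→B.
Column's best replies: T→R; M→R; B→L.
Only (B, L) has each player best-responding; Nash payoffs (4, 18).
Sequential outcome (T, R) differs from the Nash profile (B, L).

no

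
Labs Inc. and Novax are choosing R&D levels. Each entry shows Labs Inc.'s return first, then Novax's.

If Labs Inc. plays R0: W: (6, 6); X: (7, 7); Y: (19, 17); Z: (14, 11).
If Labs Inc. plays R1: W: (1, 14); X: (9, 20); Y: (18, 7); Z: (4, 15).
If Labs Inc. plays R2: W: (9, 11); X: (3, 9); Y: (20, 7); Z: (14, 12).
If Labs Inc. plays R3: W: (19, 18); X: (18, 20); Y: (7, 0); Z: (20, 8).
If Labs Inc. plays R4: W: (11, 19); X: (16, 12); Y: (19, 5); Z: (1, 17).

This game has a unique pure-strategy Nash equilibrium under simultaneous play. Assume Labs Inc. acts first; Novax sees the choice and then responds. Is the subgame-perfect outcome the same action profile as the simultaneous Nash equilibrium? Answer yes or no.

no

Work backward from Novax's decision.
- R0: BR = Y, leader payoff 19.
- R1: BR = X, leader payoff 9.
- R2: BR = Z, leader payoff 14.
- R3: BR = X, leader payoff 18.
- R4: BR = W, leader payoff 11.
Maximizing over 19, 9, 14, 18, 11, Labs Inc. chooses R0. Subgame-perfect outcome: (R0, Y) with payoffs (19, 17).
Now find the simultaneous Nash equilibrium.
Labs Inc.'s best replies: W→R3; X→R3; Y→R2; Z→R3.
Novax's best replies: R0→Y; R1→X; R2→Z; R3→X; R4→W.
Only (R3, X) has each player best-responding; Nash payoffs (18, 20).
Sequential outcome (R0, Y) differs from the Nash profile (R3, X).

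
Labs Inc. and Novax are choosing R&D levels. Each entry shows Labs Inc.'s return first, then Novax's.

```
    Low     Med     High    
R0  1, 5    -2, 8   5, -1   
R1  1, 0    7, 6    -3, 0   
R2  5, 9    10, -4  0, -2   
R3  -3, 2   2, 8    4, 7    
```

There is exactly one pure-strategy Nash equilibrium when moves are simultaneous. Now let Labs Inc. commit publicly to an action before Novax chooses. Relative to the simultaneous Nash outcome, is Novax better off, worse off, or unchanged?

Work backward from Novax's decision.
- R0: BR = Med, leader payoff -2.
- R1: BR = Med, leader payoff 7.
- R2: BR = Low, leader payoff 5.
- R3: BR = Med, leader payoff 2.
Among -2, 7, 5, 2, the best is 7 at R1. Subgame-perfect outcome: (R1, Med) with payoffs (7, 6).
Under simultaneous play:
Labs Inc.'s best replies: Low→R2; Med→R2; High→R0.
Novax's best replies: R0→Med; R1→Med; R2→Low; R3→Med.
Only (R2, Low) has each player best-responding; Nash payoffs (5, 9).
Novax earns 6 sequentially versus 9 at the Nash outcome: worse off.

worse off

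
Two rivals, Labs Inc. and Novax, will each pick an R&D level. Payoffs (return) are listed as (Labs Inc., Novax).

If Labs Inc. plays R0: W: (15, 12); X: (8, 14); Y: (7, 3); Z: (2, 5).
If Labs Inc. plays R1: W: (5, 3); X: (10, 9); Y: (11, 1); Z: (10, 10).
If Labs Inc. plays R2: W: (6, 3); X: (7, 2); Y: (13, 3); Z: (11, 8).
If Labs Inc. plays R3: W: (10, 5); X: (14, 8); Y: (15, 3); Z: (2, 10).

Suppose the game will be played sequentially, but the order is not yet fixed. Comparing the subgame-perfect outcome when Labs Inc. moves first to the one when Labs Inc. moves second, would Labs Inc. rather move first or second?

second

If Labs Inc. leads: Novax's best replies are R0→X, R1→Z, R2→Z, R3→Z; Labs Inc.'s induced payoffs 8, 10, 11, 2; outcome (R2, Z), payoffs (11, 8).
If Novax leads: Labs Inc.'s best replies are W→R0, X→R3, Y→R3, Z→R2; Novax's induced payoffs 12, 8, 3, 8; outcome (R0, W), payoffs (15, 12).
Labs Inc. gets 11 moving first and 15 moving second, so Labs Inc. prefers to move second.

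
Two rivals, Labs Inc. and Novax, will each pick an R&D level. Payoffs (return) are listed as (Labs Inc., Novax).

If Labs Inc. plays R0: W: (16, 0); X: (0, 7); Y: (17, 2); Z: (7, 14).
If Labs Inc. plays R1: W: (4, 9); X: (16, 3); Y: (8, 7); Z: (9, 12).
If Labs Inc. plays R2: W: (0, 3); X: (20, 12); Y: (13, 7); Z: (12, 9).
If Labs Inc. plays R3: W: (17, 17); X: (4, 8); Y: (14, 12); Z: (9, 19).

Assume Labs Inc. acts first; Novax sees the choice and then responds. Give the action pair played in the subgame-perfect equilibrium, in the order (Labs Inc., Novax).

Novax best-responds to each possible Labs Inc. move:
- R0: Novax compares 0, 7, 2, 14 and picks Z; Labs Inc. would get 7.
- R1: Novax compares 9, 3, 7, 12 and picks Z; Labs Inc. would get 9.
- R2: Novax compares 3, 12, 7, 9 and picks X; Labs Inc. would get 20.
- R3: Novax compares 17, 8, 12, 19 and picks Z; Labs Inc. would get 9.
Maximizing over 7, 9, 20, 9, Labs Inc. chooses R2. Subgame-perfect outcome: (R2, X) with payoffs (20, 12).

(R2, X)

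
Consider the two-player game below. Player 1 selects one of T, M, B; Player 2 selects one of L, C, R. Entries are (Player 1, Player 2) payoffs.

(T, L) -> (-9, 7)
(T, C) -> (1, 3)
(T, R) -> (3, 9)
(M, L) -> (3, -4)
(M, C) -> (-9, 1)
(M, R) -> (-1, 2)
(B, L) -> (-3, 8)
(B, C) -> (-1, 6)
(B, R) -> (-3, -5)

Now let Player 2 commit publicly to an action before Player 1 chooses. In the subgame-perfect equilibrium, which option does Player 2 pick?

R

Work backward from Player 1's decision.
- L: BR = M, leader payoff -4.
- C: BR = T, leader payoff 3.
- R: BR = T, leader payoff 9.
Player 2's induced payoffs are -4, 3, 9, so Player 2 commits to R. Subgame-perfect outcome: (T, R) with payoffs (3, 9).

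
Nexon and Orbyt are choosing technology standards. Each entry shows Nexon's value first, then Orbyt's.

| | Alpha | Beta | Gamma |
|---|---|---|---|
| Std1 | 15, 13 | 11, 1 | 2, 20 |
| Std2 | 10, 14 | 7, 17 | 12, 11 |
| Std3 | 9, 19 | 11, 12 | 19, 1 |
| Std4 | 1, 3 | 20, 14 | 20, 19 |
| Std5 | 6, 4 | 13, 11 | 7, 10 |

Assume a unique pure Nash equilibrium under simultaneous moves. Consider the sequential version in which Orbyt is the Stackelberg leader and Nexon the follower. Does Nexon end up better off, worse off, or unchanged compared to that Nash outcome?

unchanged

Solve by backward induction (Orbyt leads).
- Alpha: BR = Std1, leader payoff 13.
- Beta: BR = Std4, leader payoff 14.
- Gamma: BR = Std4, leader payoff 19.
Maximizing over 13, 14, 19, Orbyt chooses Gamma. Subgame-perfect outcome: (Std4, Gamma) with payoffs (20, 19).
Now find the simultaneous Nash equilibrium.
Nexon's best replies: Alpha→Std1; Beta→Std4; Gamma→Std4.
Orbyt's best replies: Std1→Gamma; Std2→Beta; Std3→Alpha; Std4→Gamma; Std5→Beta.
Only (Std4, Gamma) has each player best-responding; Nash payoffs (20, 19).
Nexon earns 20 sequentially versus 20 at the Nash outcome: unchanged.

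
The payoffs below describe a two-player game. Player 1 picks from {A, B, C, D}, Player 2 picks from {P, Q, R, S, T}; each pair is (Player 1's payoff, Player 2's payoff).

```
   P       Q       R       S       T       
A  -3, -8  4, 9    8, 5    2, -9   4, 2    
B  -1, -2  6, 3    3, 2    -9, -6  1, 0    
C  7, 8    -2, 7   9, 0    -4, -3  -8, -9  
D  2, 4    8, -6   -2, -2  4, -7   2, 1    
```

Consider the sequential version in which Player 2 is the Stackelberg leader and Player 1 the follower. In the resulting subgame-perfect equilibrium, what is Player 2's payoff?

8

Work backward from Player 1's decision.
- P → Player 1 plays C (best of -3, -1, 7, 2); Player 2 gets 8.
- Q → Player 1 plays D (best of 4, 6, -2, 8); Player 2 gets -6.
- R → Player 1 plays C (best of 8, 3, 9, -2); Player 2 gets 0.
- S → Player 1 plays D (best of 2, -9, -4, 4); Player 2 gets -7.
- T → Player 1 plays A (best of 4, 1, -8, 2); Player 2 gets 2.
Maximizing over 8, -6, 0, -7, 2, Player 2 chooses P. Subgame-perfect outcome: (C, P) with payoffs (7, 8).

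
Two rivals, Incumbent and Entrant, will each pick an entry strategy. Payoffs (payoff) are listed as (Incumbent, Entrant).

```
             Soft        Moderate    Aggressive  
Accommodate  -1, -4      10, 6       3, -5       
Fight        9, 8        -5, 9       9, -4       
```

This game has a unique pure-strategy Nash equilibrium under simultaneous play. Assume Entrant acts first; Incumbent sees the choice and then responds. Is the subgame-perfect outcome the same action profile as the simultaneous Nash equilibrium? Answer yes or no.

Backward induction with Entrant moving first.
- Soft: BR = Fight, leader payoff 8.
- Moderate: BR = Accommodate, leader payoff 6.
- Aggressive: BR = Fight, leader payoff -4.
Among 8, 6, -4, the best is 8 at Soft. Subgame-perfect outcome: (Fight, Soft) with payoffs (9, 8).
Under simultaneous play:
Incumbent's best replies: Soft→Fight; Moderate→Accommodate; Aggressive→Fight.
Entrant's best replies: Accommodate→Moderate; Fight→Moderate.
The unique mutual best reply is (Accommodate, Moderate), giving (10, 6).
Sequential outcome (Fight, Soft) differs from the Nash profile (Accommodate, Moderate).

no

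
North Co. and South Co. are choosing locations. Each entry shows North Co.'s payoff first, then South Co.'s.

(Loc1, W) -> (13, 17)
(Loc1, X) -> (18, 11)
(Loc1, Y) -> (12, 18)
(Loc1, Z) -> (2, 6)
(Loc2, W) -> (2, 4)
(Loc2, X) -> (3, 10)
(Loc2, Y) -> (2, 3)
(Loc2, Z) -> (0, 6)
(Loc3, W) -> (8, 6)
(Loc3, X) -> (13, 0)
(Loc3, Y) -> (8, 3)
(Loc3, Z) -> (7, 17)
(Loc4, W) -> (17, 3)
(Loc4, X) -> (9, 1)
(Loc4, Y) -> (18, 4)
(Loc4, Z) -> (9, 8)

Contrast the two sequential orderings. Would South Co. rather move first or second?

second

If North Co. leads: South Co.'s best replies are Loc1→Y, Loc2→X, Loc3→Z, Loc4→Z; North Co.'s induced payoffs 12, 3, 7, 9; outcome (Loc1, Y), payoffs (12, 18).
If South Co. leads: North Co.'s best replies are W→Loc4, X→Loc1, Y→Loc4, Z→Loc4; South Co.'s induced payoffs 3, 11, 4, 8; outcome (Loc1, X), payoffs (18, 11).
South Co. gets 11 moving first and 18 moving second, so South Co. prefers to move second.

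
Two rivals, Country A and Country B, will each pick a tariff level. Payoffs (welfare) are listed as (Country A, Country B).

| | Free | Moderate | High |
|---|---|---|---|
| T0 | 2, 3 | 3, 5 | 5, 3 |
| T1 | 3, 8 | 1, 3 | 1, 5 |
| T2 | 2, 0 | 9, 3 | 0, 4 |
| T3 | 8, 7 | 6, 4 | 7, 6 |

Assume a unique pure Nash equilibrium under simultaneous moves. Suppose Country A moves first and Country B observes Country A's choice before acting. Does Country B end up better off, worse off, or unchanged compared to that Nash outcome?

unchanged

Country B best-responds to each possible Country A move:
- T0: Country B compares 3, 5, 3 and picks Moderate; Country A would get 3.
- T1: Country B compares 8, 3, 5 and picks Free; Country A would get 3.
- T2: Country B compares 0, 3, 4 and picks High; Country A would get 0.
- T3: Country B compares 7, 4, 6 and picks Free; Country A would get 8.
Among 3, 3, 0, 8, the best is 8 at T3. Subgame-perfect outcome: (T3, Free) with payoffs (8, 7).
For the simultaneous game, intersect best replies.
Country A's best replies: Free→T3; Moderate→T2; High→T3.
Country B's best replies: T0→Moderate; T1→Free; T2→High; T3→Free.
Only (T3, Free) has each player best-responding; Nash payoffs (8, 7).
Country B earns 7 sequentially versus 7 at the Nash outcome: unchanged.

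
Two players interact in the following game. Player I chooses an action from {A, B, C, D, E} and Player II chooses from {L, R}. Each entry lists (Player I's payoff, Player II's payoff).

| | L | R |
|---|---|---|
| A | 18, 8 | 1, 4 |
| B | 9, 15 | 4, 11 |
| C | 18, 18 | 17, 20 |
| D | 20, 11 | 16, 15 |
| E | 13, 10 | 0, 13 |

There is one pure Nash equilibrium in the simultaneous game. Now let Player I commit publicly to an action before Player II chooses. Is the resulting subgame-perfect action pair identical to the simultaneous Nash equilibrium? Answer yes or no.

Work backward from Player II's decision.
- A → Player II plays L (best of 8, 4); Player I gets 18.
- B → Player II plays L (best of 15, 11); Player I gets 9.
- C → Player II plays R (best of 18, 20); Player I gets 17.
- D → Player II plays R (best of 11, 15); Player I gets 16.
- E → Player II plays R (best of 10, 13); Player I gets 0.
Among 18, 9, 17, 16, 0, the best is 18 at A. Subgame-perfect outcome: (A, L) with payoffs (18, 8).
Now find the simultaneous Nash equilibrium.
Player I's best replies: L→D; R→C.
Player II's best replies: A→L; B→L; C→R; D→R; E→R.
Only (C, R) has each player best-responding; Nash payoffs (17, 20).
Sequential outcome (A, L) differs from the Nash profile (C, R).

no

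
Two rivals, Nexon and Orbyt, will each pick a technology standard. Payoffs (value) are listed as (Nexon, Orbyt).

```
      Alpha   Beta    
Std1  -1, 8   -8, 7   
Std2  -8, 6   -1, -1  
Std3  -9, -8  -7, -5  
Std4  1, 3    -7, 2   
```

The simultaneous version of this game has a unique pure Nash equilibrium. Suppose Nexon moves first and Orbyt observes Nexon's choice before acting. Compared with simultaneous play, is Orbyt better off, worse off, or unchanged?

unchanged

Solve by backward induction (Nexon leads).
- Std1 → Orbyt plays Alpha (best of 8, 7); Nexon gets -1.
- Std2 → Orbyt plays Alpha (best of 6, -1); Nexon gets -8.
- Std3 → Orbyt plays Beta (best of -8, -5); Nexon gets -7.
- Std4 → Orbyt plays Alpha (best of 3, 2); Nexon gets 1.
Maximizing over -1, -8, -7, 1, Nexon chooses Std4. Subgame-perfect outcome: (Std4, Alpha) with payoffs (1, 3).
For the simultaneous game, intersect best replies.
Nexon's best replies: Alpha→Std4; Beta→Std2.
Orbyt's best replies: Std1→Alpha; Std2→Alpha; Std3→Beta; Std4→Alpha.
The unique mutual best reply is (Std4, Alpha), giving (1, 3).
Orbyt earns 3 sequentially versus 3 at the Nash outcome: unchanged.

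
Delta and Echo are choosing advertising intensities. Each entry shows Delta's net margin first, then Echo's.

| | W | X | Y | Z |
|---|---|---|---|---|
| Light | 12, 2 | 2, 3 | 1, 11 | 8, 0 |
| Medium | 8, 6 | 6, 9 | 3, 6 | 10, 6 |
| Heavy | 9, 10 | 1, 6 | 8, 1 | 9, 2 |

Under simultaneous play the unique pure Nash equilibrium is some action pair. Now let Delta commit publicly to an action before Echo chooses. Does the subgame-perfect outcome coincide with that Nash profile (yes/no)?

no

Work backward from Echo's decision.
- Light → Echo plays Y (best of 2, 3, 11, 0); Delta gets 1.
- Medium → Echo plays X (best of 6, 9, 6, 6); Delta gets 6.
- Heavy → Echo plays W (best of 10, 6, 1, 2); Delta gets 9.
Delta's induced payoffs are 1, 6, 9, so Delta commits to Heavy. Subgame-perfect outcome: (Heavy, W) with payoffs (9, 10).
Under simultaneous play:
Delta's best replies: W→Light; X→Medium; Y→Heavy; Z→Medium.
Echo's best replies: Light→Y; Medium→X; Heavy→W.
Only (Medium, X) has each player best-responding; Nash payoffs (6, 9).
Sequential outcome (Heavy, W) differs from the Nash profile (Medium, X).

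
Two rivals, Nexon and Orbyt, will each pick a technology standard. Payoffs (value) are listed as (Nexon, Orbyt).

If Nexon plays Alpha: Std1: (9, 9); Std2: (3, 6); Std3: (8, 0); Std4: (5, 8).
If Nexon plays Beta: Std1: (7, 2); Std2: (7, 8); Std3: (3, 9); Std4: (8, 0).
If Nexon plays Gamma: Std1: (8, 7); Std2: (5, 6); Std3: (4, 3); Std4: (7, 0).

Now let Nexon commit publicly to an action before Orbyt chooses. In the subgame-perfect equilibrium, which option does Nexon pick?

Alpha

Backward induction with Nexon moving first.
- Alpha: BR = Std1, leader payoff 9.
- Beta: BR = Std3, leader payoff 3.
- Gamma: BR = Std1, leader payoff 8.
Maximizing over 9, 3, 8, Nexon chooses Alpha. Subgame-perfect outcome: (Alpha, Std1) with payoffs (9, 9).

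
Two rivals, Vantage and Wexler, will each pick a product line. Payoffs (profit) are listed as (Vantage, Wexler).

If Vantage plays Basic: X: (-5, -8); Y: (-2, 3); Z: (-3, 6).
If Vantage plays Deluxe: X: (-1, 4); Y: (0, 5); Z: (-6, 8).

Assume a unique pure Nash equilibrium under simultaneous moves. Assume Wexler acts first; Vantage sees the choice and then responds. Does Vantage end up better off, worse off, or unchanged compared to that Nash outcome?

unchanged

Solve by backward induction (Wexler leads).
- X: BR = Deluxe, leader payoff 4.
- Y: BR = Deluxe, leader payoff 5.
- Z: BR = Basic, leader payoff 6.
Maximizing over 4, 5, 6, Wexler chooses Z. Subgame-perfect outcome: (Basic, Z) with payoffs (-3, 6).
Under simultaneous play:
Vantage's best replies: X→Deluxe; Y→Deluxe; Z→Basic.
Wexler's best replies: Basic→Z; Deluxe→Z.
The unique mutual best reply is (Basic, Z), giving (-3, 6).
Vantage earns -3 sequentially versus -3 at the Nash outcome: unchanged.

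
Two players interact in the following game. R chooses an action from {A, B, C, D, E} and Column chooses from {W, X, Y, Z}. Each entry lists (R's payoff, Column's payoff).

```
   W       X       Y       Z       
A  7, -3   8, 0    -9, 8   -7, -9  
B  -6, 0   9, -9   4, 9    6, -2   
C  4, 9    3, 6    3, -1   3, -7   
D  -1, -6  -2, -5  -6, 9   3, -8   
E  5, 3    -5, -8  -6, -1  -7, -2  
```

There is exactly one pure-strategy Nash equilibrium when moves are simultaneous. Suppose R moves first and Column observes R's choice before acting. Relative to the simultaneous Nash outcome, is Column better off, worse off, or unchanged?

worse off

Column best-responds to each possible R move:
- A → Column plays Y (best of -3, 0, 8, -9); R gets -9.
- B → Column plays Y (best of 0, -9, 9, -2); R gets 4.
- C → Column plays W (best of 9, 6, -1, -7); R gets 4.
- D → Column plays Y (best of -6, -5, 9, -8); R gets -6.
- E → Column plays W (best of 3, -8, -1, -2); R gets 5.
Maximizing over -9, 4, 4, -6, 5, R chooses E. Subgame-perfect outcome: (E, W) with payoffs (5, 3).
Under simultaneous play:
R's best replies: W→A; X→B; Y→B; Z→B.
Column's best replies: A→Y; B→Y; C→W; D→Y; E→W.
The unique mutual best reply is (B, Y), giving (4, 9).
Column earns 3 sequentially versus 9 at the Nash outcome: worse off.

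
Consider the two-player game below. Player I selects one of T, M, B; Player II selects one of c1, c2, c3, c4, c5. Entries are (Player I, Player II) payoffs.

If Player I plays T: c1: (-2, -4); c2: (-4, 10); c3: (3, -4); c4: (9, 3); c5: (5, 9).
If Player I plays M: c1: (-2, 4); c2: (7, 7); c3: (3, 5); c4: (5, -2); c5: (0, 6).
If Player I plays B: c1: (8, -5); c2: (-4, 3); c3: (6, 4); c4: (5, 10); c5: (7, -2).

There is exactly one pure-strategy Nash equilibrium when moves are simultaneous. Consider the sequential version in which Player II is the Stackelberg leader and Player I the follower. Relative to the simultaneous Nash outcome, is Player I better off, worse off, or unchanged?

Work backward from Player I's decision.
- c1: Player I compares -2, -2, 8 and picks B; Player II would get -5.
- c2: Player I compares -4, 7, -4 and picks M; Player II would get 7.
- c3: Player I compares 3, 3, 6 and picks B; Player II would get 4.
- c4: Player I compares 9, 5, 5 and picks T; Player II would get 3.
- c5: Player I compares 5, 0, 7 and picks B; Player II would get -2.
Player II's induced payoffs are -5, 7, 4, 3, -2, so Player II commits to c2. Subgame-perfect outcome: (M, c2) with payoffs (7, 7).
For the simultaneous game, intersect best replies.
Player I's best replies: c1→B; c2→M; c3→B; c4→T; c5→B.
Player II's best replies: T→c2; M→c2; B→c4.
The unique mutual best reply is (M, c2), giving (7, 7).
Player I earns 7 sequentially versus 7 at the Nash outcome: unchanged.

unchanged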